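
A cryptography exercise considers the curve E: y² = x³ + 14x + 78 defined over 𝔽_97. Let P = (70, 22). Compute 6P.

(89, 91)

Double-and-add on 6 = (110)₂. Start with P = (70, 22) for the leading 1-bit.
double: tangent at (70, 22): λ = (3·70² + 14)/(2·22) ≡ 67/44. 44⁻¹ ≡ 86 (mod 97), so λ ≡ 67·86 ≡ 39.
  x = λ² - 70 - 70 = 1521 - 140 ≡ 23; y = λ·(70 - 23) - 22 ≡ 65. → (23, 65)
add P: (23, 65) + (70, 22). λ = (22 - 65)/(70 - 23) ≡ 54/47 mod 97. 47⁻¹ ≡ 64 (mod 97) since 47·64 = 3008 ≡ 1, so λ ≡ 61.
  x = λ² - 23 - 70 = 3721 - 93 ≡ 39; y = λ·(23 - 39) - 65 ≡ 26. → (39, 26)
double: tangent at (39, 26): λ = (3·39² + 14)/(2·26) ≡ 18/52. 52⁻¹ ≡ 28 (mod 97) since 52·28 = 1456 ≡ 1, so λ ≡ 18·28 ≡ 19.
  x = λ² - 39 - 39 = 361 - 78 ≡ 89; y = λ·(39 - 89) - 26 ≡ 91. → (89, 91)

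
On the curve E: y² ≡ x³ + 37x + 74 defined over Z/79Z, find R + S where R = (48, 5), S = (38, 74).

(73, 49)

(48, 5) + (38, 74). λ = (74 - 5)/(38 - 48) ≡ 69/69 mod 79. 69⁻¹ ≡ 71 (mod 79), so λ ≡ 1.
  x = λ² - 48 - 38 = 1 - 86 ≡ 73; y = λ·(48 - 73) - 5 ≡ 49. → (73, 49)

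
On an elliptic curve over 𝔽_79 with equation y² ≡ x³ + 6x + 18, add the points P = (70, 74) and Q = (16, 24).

(70, 74) + (16, 24). λ = (24 - 74)/(16 - 70) ≡ 29/25 mod 79. 25⁻¹ ≡ 19 (mod 79), so λ ≡ 77.
  x = λ² - 70 - 16 = 5929 - 86 ≡ 76; y = λ·(70 - 76) - 74 ≡ 17. → (76, 17)

(76, 17)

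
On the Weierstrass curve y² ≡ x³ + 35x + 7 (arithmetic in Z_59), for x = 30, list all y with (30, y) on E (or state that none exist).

x³ + 35x + 7 = 28057 ≡ 32 (mod 59).
32 is a non-residue mod 59; no y exists.

none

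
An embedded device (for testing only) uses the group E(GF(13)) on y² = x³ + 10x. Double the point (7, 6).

tangent at (7, 6): λ = (3·7² + 10)/(2·6) ≡ 1/12. 12⁻¹ ≡ 12 (mod 13), so λ ≡ 1·12 ≡ 12.
  x = λ² - 7 - 7 = 144 - 14 ≡ 0; y = λ·(7 - 0) - 6 ≡ 0. → (0, 0)

(0, 0)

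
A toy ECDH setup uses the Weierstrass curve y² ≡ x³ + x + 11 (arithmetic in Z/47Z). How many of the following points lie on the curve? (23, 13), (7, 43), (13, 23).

(23, 13): 13² ≡ 28, rhs ≡ 28 → on.
(7, 43): 43² ≡ 16, rhs ≡ 32 → off.
(13, 23): 23² ≡ 12, rhs ≡ 12 → on.

2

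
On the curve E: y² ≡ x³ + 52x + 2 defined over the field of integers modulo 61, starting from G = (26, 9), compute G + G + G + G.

(17, 59)

Double-and-add on 4 = (100)₂. Start with G = (26, 9) for the leading 1-bit.
double: tangent at (26, 9): λ = (3·26² + 52)/(2·9) ≡ 6/18. 18⁻¹ ≡ 17 (mod 61), so λ ≡ 6·17 ≡ 41.
  x = λ² - 26 - 26 = 1681 - 52 ≡ 43; y = λ·(26 - 43) - 9 ≡ 26. → (43, 26)
double: tangent at (43, 26): λ = (3·43² + 52)/(2·26) ≡ 48/52. 52⁻¹ ≡ 27 (mod 61) since 52·27 = 1404 ≡ 1, so λ ≡ 48·27 ≡ 15.
  x = λ² - 43 - 43 = 225 - 86 ≡ 17; y = λ·(43 - 17) - 26 ≡ 59. → (17, 59)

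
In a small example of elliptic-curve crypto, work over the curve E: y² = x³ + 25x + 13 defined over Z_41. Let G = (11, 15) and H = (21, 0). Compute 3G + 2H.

(17, 12)

First 3G:
Repeated addition: build up to 3G.
2G: tangent at (11, 15): λ = (3·11² + 25)/(2·15) ≡ 19/30. 30⁻¹ ≡ 26 (mod 41) since 30·26 = 780 ≡ 1, so λ ≡ 19·26 ≡ 2.
  x = λ² - 11 - 11 = 4 - 22 ≡ 23; y = λ·(11 - 23) - 15 ≡ 2. → (23, 2)
3G: (23, 2) + (11, 15). λ = (15 - 2)/(11 - 23) ≡ 13/29 mod 41. 29⁻¹ ≡ 17 (mod 41) since 29·17 = 493 ≡ 1, so λ ≡ 16.
  x = λ² - 23 - 11 = 256 - 34 ≡ 17; y = λ·(23 - 17) - 2 ≡ 12. → (17, 12)
3G = (17, 12).
Next 2H:
Repeated addition: build up to 2H.
2H: (21, 0) + (21, 0): same x and y₁ ≡ -y₂, so the sum is O.
2H = O.
Finally 3G + 2H:
(17, 12) + O = (17, 12) (identity).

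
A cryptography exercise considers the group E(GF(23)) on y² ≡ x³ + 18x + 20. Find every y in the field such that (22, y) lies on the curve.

1, 22

x³ + 18x + 20 = 11064 ≡ 1 (mod 23).
Square roots of 1 mod 23: 1 and 22 (since 1² = 1 ≡ 1).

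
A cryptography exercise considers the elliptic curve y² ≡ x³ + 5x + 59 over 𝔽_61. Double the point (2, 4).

tangent at (2, 4): λ = (3·2² + 5)/(2·4) ≡ 17/8. 8⁻¹ ≡ 23 (mod 61) since 8·23 = 184 ≡ 1, so λ ≡ 17·23 ≡ 25.
  x = λ² - 2 - 2 = 625 - 4 ≡ 11; y = λ·(2 - 11) - 4 ≡ 15. → (11, 15)

(11, 15)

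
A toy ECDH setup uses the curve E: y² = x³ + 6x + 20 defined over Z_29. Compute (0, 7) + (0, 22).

O

The two points share x = 0 and their y-coordinates satisfy 7 + 22 ≡ 0 (mod 29), so they are inverses. Their sum is O.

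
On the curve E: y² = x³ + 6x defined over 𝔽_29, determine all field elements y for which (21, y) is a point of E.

7, 22

x³ + 6x + 0 = 9387 ≡ 20 (mod 29).
Square roots of 20 mod 29: 7 and 22 (since 7² = 49 ≡ 20).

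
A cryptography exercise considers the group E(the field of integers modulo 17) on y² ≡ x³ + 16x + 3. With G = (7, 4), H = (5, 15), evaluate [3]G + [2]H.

First 3G:
Repeated addition: build up to 3G.
2G: tangent at (7, 4): λ = (3·7² + 16)/(2·4) ≡ 10/8. 8⁻¹ ≡ 15 (mod 17) since 8·15 = 120 ≡ 1, so λ ≡ 10·15 ≡ 14.
  x = λ² - 7 - 7 = 196 - 14 ≡ 12; y = λ·(7 - 12) - 4 ≡ 11. → (12, 11)
3G: (12, 11) + (7, 4). λ = (4 - 11)/(7 - 12) ≡ 10/12 mod 17. 12⁻¹ ≡ 10 (mod 17), so λ ≡ 15.
  x = λ² - 12 - 7 = 225 - 19 ≡ 2; y = λ·(12 - 2) - 11 ≡ 3. → (2, 3)
3G = (2, 3).
Next 2H:
Repeated addition: build up to 2H.
2H: tangent at (5, 15): λ = (3·5² + 16)/(2·15) ≡ 6/13. 13⁻¹ ≡ 4 (mod 17), so λ ≡ 6·4 ≡ 7.
  x = λ² - 5 - 5 = 49 - 10 ≡ 5; y = λ·(5 - 5) - 15 ≡ 2. → (5, 2)
2H = (5, 2).
Finally 3G + 2H:
(2, 3) + (5, 2). λ = (2 - 3)/(5 - 2) ≡ 16/3 mod 17. 3⁻¹ ≡ 6 (mod 17) since 3·6 = 18 ≡ 1, so λ ≡ 11.
  x = λ² - 2 - 5 = 121 - 7 ≡ 12; y = λ·(2 - 12) - 3 ≡ 6. → (12, 6)

(12, 6)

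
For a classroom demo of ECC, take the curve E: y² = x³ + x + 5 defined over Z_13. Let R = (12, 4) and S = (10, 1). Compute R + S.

(12, 4) + (10, 1). λ = (1 - 4)/(10 - 12) ≡ 10/11 mod 13. 11⁻¹ ≡ 6 (mod 13) since 11·6 = 66 ≡ 1, so λ ≡ 8.
  x = λ² - 12 - 10 = 64 - 22 ≡ 3; y = λ·(12 - 3) - 4 ≡ 3. → (3, 3)

(3, 3)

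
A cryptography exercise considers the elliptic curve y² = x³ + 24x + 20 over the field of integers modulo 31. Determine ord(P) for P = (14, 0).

2P: (14, 0) + (14, 0): same x and y₁ ≡ -y₂, so the sum is the point at infinity.
2P = the point at infinity, so the order is 2.

2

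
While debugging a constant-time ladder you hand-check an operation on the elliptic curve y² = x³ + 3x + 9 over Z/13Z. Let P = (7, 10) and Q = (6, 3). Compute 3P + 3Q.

(0, 3)

First 3P:
Repeated addition: build up to 3P.
2P: tangent at (7, 10): λ = (3·7² + 3)/(2·10) ≡ 7/7. 7⁻¹ ≡ 2 (mod 13), so λ ≡ 7·2 ≡ 1.
  x = λ² - 7 - 7 = 1 - 14 ≡ 0; y = λ·(7 - 0) - 10 ≡ 10. → (0, 10)
3P: (0, 10) + (7, 10). λ = (10 - 10)/(7 - 0) ≡ 0/7 mod 13. 7⁻¹ ≡ 2 (mod 13), so λ ≡ 0.
  x = λ² - 0 - 7 = 0 - 7 ≡ 6; y = λ·(0 - 6) - 10 ≡ 3. → (6, 3)
3P = (6, 3).
Next 3Q:
Repeated addition: build up to 3Q.
2Q: tangent at (6, 3): λ = (3·6² + 3)/(2·3) ≡ 7/6. 6⁻¹ ≡ 11 (mod 13) since 6·11 = 66 ≡ 1, so λ ≡ 7·11 ≡ 12.
  x = λ² - 6 - 6 = 144 - 12 ≡ 2; y = λ·(6 - 2) - 3 ≡ 6. → (2, 6)
3Q: (2, 6) + (6, 3). λ = (3 - 6)/(6 - 2) ≡ 10/4 mod 13. 4⁻¹ ≡ 10 (mod 13), so λ ≡ 9.
  x = λ² - 2 - 6 = 81 - 8 ≡ 8; y = λ·(2 - 8) - 6 ≡ 5. → (8, 5)
3Q = (8, 5).
Finally 3P + 3Q:
(6, 3) + (8, 5). λ = (5 - 3)/(8 - 6) ≡ 2/2 mod 13. 2⁻¹ ≡ 7 (mod 13), so λ ≡ 1.
  x = λ² - 6 - 8 = 1 - 14 ≡ 0; y = λ·(6 - 0) - 3 ≡ 3. → (0, 3)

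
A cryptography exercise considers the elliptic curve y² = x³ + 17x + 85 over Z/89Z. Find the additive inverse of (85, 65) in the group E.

-(85, 65) = (85, -65 mod 89) = (85, 24).

(85, 24)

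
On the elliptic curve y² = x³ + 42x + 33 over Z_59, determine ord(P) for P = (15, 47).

2P: tangent at (15, 47): λ = (3·15² + 42)/(2·47) ≡ 9/35. 35⁻¹ ≡ 27 (mod 59), so λ ≡ 9·27 ≡ 7.
  x = λ² - 15 - 15 = 49 - 30 ≡ 19; y = λ·(15 - 19) - 47 ≡ 43. → (19, 43)
3P: (19, 43) + (15, 47). λ = (47 - 43)/(15 - 19) ≡ 4/55 mod 59. 55⁻¹ ≡ 44 (mod 59), so λ ≡ 58.
  x = λ² - 19 - 15 = 3364 - 34 ≡ 26; y = λ·(19 - 26) - 43 ≡ 23. → (26, 23)
4P: (26, 23) + (15, 47). λ = (47 - 23)/(15 - 26) ≡ 24/48 mod 59. 48⁻¹ ≡ 16 (mod 59), so λ ≡ 30.
  x = λ² - 26 - 15 = 900 - 41 ≡ 33; y = λ·(26 - 33) - 23 ≡ 3. → (33, 3)
5P: (33, 3) + (15, 47). λ = (47 - 3)/(15 - 33) ≡ 44/41 mod 59. 41⁻¹ ≡ 36 (mod 59) since 41·36 = 1476 ≡ 1, so λ ≡ 50.
  x = λ² - 33 - 15 = 2500 - 48 ≡ 33; y = λ·(33 - 33) - 3 ≡ 56. → (33, 56)
6P: (33, 56) + (15, 47). λ = (47 - 56)/(15 - 33) ≡ 50/41 mod 59. 41⁻¹ ≡ 36 (mod 59) since 41·36 = 1476 ≡ 1, so λ ≡ 30.
  x = λ² - 33 - 15 = 900 - 48 ≡ 26; y = λ·(33 - 26) - 56 ≡ 36. → (26, 36)
7P: (26, 36) + (15, 47). λ = (47 - 36)/(15 - 26) ≡ 11/48 mod 59. 48⁻¹ ≡ 16 (mod 59) since 48·16 = 768 ≡ 1, so λ ≡ 58.
  x = λ² - 26 - 15 = 3364 - 41 ≡ 19; y = λ·(26 - 19) - 36 ≡ 16. → (19, 16)
8P: (19, 16) + (15, 47). λ = (47 - 16)/(15 - 19) ≡ 31/55 mod 59. 55⁻¹ ≡ 44 (mod 59), so λ ≡ 7.
  x = λ² - 19 - 15 = 49 - 34 ≡ 15; y = λ·(19 - 15) - 16 ≡ 12. → (15, 12)
9P: (15, 12) + (15, 47): same x and y₁ ≡ -y₂, so the sum is ∞.
9P = ∞, so the order is 9.

9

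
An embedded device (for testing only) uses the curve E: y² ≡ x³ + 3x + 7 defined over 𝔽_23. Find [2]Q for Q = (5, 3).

(21, 19)

tangent at (5, 3): λ = (3·5² + 3)/(2·3) ≡ 9/6. 6⁻¹ ≡ 4 (mod 23) since 6·4 = 24 ≡ 1, so λ ≡ 9·4 ≡ 13.
  x = λ² - 5 - 5 = 169 - 10 ≡ 21; y = λ·(5 - 21) - 3 ≡ 19. → (21, 19)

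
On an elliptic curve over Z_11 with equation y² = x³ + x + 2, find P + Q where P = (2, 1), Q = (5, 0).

(2, 1) + (5, 0). λ = (0 - 1)/(5 - 2) ≡ 10/3 mod 11. 3⁻¹ ≡ 4 (mod 11), so λ ≡ 7.
  x = λ² - 2 - 5 = 49 - 7 ≡ 9; y = λ·(2 - 9) - 1 ≡ 5. → (9, 5)

(9, 5)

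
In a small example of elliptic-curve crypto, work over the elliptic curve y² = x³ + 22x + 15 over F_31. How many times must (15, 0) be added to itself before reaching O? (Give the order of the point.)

2P: (15, 0) + (15, 0): same x and y₁ ≡ -y₂, so the sum is O.
2P = O, so the order is 2.

2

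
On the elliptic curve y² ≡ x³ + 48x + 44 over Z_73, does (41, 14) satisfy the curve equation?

yes

y² = 14² ≡ 50; x³ + 48x + 44 = 70933 ≡ 50 (mod 73). 50 = 50.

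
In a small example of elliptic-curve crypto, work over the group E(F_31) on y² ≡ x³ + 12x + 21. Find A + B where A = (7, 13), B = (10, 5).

(7, 13) + (10, 5). λ = (5 - 13)/(10 - 7) ≡ 23/3 mod 31. 3⁻¹ ≡ 21 (mod 31), so λ ≡ 18.
  x = λ² - 7 - 10 = 324 - 17 ≡ 28; y = λ·(7 - 28) - 13 ≡ 12. → (28, 12)

(28, 12)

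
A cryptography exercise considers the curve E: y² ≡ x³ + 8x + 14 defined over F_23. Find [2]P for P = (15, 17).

tangent at (15, 17): λ = (3·15² + 8)/(2·17) ≡ 16/11. 11⁻¹ ≡ 21 (mod 23), so λ ≡ 16·21 ≡ 14.
  x = λ² - 15 - 15 = 196 - 30 ≡ 5; y = λ·(15 - 5) - 17 ≡ 8. → (5, 8)

(5, 8)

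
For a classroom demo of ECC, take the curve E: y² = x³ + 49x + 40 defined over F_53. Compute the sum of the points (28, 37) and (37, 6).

(28, 37) + (37, 6). λ = (6 - 37)/(37 - 28) ≡ 22/9 mod 53. 9⁻¹ ≡ 6 (mod 53) since 9·6 = 54 ≡ 1, so λ ≡ 26.
  x = λ² - 28 - 37 = 676 - 65 ≡ 28; y = λ·(28 - 28) - 37 ≡ 16. → (28, 16)

(28, 16)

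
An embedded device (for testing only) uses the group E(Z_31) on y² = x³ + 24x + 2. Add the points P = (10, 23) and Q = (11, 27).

(10, 23) + (11, 27). λ = (27 - 23)/(11 - 10) ≡ 4/1 mod 31. 1⁻¹ ≡ 1 (mod 31), so λ ≡ 4.
  x = λ² - 10 - 11 = 16 - 21 ≡ 26; y = λ·(10 - 26) - 23 ≡ 6. → (26, 6)

(26, 6)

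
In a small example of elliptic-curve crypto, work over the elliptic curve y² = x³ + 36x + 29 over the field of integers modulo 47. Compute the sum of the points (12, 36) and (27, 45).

(12, 36) + (27, 45). λ = (45 - 36)/(27 - 12) ≡ 9/15 mod 47. 15⁻¹ ≡ 22 (mod 47), so λ ≡ 10.
  x = λ² - 12 - 27 = 100 - 39 ≡ 14; y = λ·(12 - 14) - 36 ≡ 38. → (14, 38)

(14, 38)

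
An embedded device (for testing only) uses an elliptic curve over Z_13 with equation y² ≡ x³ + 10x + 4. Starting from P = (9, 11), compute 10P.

O

Double-and-add on 10 = (1010)₂. Start with P = (9, 11) for the leading 1-bit.
double: tangent at (9, 11): λ = (3·9² + 10)/(2·11) ≡ 6/9. 9⁻¹ ≡ 3 (mod 13), so λ ≡ 6·3 ≡ 5.
  x = λ² - 9 - 9 = 25 - 18 ≡ 7; y = λ·(9 - 7) - 11 ≡ 12. → (7, 12)
double: tangent at (7, 12): λ = (3·7² + 10)/(2·12) ≡ 1/11. 11⁻¹ ≡ 6 (mod 13), so λ ≡ 1·6 ≡ 6.
  x = λ² - 7 - 7 = 36 - 14 ≡ 9; y = λ·(7 - 9) - 12 ≡ 2. → (9, 2)
add P: (9, 2) + (9, 11): same x and y₁ ≡ -y₂, so the sum is the point at infinity.
double: the point at infinity + the point at infinity = the point at infinity (identity).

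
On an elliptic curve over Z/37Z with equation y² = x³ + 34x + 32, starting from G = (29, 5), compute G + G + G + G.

(7, 24)

Repeated addition: build up to 4G.
2G: tangent at (29, 5): λ = (3·29² + 34)/(2·5) ≡ 4/10. 10⁻¹ ≡ 26 (mod 37), so λ ≡ 4·26 ≡ 30.
  x = λ² - 29 - 29 = 900 - 58 ≡ 28; y = λ·(29 - 28) - 5 ≡ 25. → (28, 25)
3G: (28, 25) + (29, 5). λ = (5 - 25)/(29 - 28) ≡ 17/1 mod 37. 1⁻¹ ≡ 1 (mod 37), so λ ≡ 17.
  x = λ² - 28 - 29 = 289 - 57 ≡ 10; y = λ·(28 - 10) - 25 ≡ 22. → (10, 22)
4G: (10, 22) + (29, 5). λ = (5 - 22)/(29 - 10) ≡ 20/19 mod 37. 19⁻¹ ≡ 2 (mod 37), so λ ≡ 3.
  x = λ² - 10 - 29 = 9 - 39 ≡ 7; y = λ·(10 - 7) - 22 ≡ 24. → (7, 24)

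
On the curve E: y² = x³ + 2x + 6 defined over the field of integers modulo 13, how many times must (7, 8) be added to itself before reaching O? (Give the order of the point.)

2P: tangent at (7, 8): λ = (3·7² + 2)/(2·8) ≡ 6/3. 3⁻¹ ≡ 9 (mod 13), so λ ≡ 6·9 ≡ 2.
  x = λ² - 7 - 7 = 4 - 14 ≡ 3; y = λ·(7 - 3) - 8 ≡ 0. → (3, 0)
3P: (3, 0) + (7, 8). λ = (8 - 0)/(7 - 3) ≡ 8/4 mod 13. 4⁻¹ ≡ 10 (mod 13), so λ ≡ 2.
  x = λ² - 3 - 7 = 4 - 10 ≡ 7; y = λ·(3 - 7) - 0 ≡ 5. → (7, 5)
4P: (7, 5) + (7, 8): same x and y₁ ≡ -y₂, so the sum is O.
4P = O, so the order is 4.

4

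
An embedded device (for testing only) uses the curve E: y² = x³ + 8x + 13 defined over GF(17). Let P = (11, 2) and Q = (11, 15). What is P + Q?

The two points share x = 11 and their y-coordinates satisfy 2 + 15 ≡ 0 (mod 17), so they are inverses. Their sum is the point at infinity.

O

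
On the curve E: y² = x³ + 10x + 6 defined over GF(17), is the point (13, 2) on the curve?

y² = 2² ≡ 4; x³ + 10x + 6 = 2333 ≡ 4 (mod 17). 4 = 4.

yes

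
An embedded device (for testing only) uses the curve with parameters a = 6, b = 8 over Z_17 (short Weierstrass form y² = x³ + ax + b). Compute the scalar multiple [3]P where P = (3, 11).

(1, 7)

Repeated addition: build up to 3P.
2P: tangent at (3, 11): λ = (3·3² + 6)/(2·11) ≡ 16/5. 5⁻¹ ≡ 7 (mod 17), so λ ≡ 16·7 ≡ 10.
  x = λ² - 3 - 3 = 100 - 6 ≡ 9; y = λ·(3 - 9) - 11 ≡ 14. → (9, 14)
3P: (9, 14) + (3, 11). λ = (11 - 14)/(3 - 9) ≡ 14/11 mod 17. 11⁻¹ ≡ 14 (mod 17), so λ ≡ 9.
  x = λ² - 9 - 3 = 81 - 12 ≡ 1; y = λ·(9 - 1) - 14 ≡ 7. → (1, 7)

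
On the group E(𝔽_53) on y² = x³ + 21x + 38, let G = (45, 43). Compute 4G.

Repeated addition: build up to 4G.
2G: tangent at (45, 43): λ = (3·45² + 21)/(2·43) ≡ 1/33. 33⁻¹ ≡ 45 (mod 53), so λ ≡ 1·45 ≡ 45.
  x = λ² - 45 - 45 = 2025 - 90 ≡ 27; y = λ·(45 - 27) - 43 ≡ 25. → (27, 25)
3G: (27, 25) + (45, 43). λ = (43 - 25)/(45 - 27) ≡ 18/18 mod 53. 18⁻¹ ≡ 3 (mod 53) since 18·3 = 54 ≡ 1, so λ ≡ 1.
  x = λ² - 27 - 45 = 1 - 72 ≡ 35; y = λ·(27 - 35) - 25 ≡ 20. → (35, 20)
4G: (35, 20) + (45, 43). λ = (43 - 20)/(45 - 35) ≡ 23/10 mod 53. 10⁻¹ ≡ 16 (mod 53) since 10·16 = 160 ≡ 1, so λ ≡ 50.
  x = λ² - 35 - 45 = 2500 - 80 ≡ 35; y = λ·(35 - 35) - 20 ≡ 33. → (35, 33)

(35, 33)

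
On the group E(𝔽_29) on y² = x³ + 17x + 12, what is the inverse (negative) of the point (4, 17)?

(4, 12)

-(4, 17) = (4, -17 mod 29) = (4, 12).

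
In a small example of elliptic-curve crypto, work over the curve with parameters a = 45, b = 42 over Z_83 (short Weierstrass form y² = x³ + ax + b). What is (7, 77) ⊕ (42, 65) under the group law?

(7, 77) + (42, 65). λ = (65 - 77)/(42 - 7) ≡ 71/35 mod 83. 35⁻¹ ≡ 19 (mod 83) since 35·19 = 665 ≡ 1, so λ ≡ 21.
  x = λ² - 7 - 42 = 441 - 49 ≡ 60; y = λ·(7 - 60) - 77 ≡ 55. → (60, 55)

(60, 55)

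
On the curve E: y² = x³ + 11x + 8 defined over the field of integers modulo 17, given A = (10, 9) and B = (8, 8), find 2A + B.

First 2A:
Repeated addition: build up to 2A.
2A: tangent at (10, 9): λ = (3·10² + 11)/(2·9) ≡ 5/1. 1⁻¹ ≡ 1 (mod 17), so λ ≡ 5·1 ≡ 5.
  x = λ² - 10 - 10 = 25 - 20 ≡ 5; y = λ·(10 - 5) - 9 ≡ 16. → (5, 16)
2A = (5, 16).
Finally 2A + B:
(5, 16) + (8, 8). λ = (8 - 16)/(8 - 5) ≡ 9/3 mod 17. 3⁻¹ ≡ 6 (mod 17), so λ ≡ 3.
  x = λ² - 5 - 8 = 9 - 13 ≡ 13; y = λ·(5 - 13) - 16 ≡ 11. → (13, 11)

(13, 11)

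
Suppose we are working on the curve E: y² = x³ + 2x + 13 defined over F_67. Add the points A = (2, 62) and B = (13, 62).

(52, 5)

(2, 62) + (13, 62). λ = (62 - 62)/(13 - 2) ≡ 0/11 mod 67. 11⁻¹ ≡ 61 (mod 67) since 11·61 = 671 ≡ 1, so λ ≡ 0.
  x = λ² - 2 - 13 = 0 - 15 ≡ 52; y = λ·(2 - 52) - 62 ≡ 5. → (52, 5)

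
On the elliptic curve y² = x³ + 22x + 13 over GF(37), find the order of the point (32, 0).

2P: (32, 0) + (32, 0): same x and y₁ ≡ -y₂, so the sum is ∞.
2P = ∞, so the order is 2.

2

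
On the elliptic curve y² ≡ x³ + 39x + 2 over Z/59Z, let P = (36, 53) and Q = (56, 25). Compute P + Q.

(2, 41)

(36, 53) + (56, 25). λ = (25 - 53)/(56 - 36) ≡ 31/20 mod 59. 20⁻¹ ≡ 3 (mod 59), so λ ≡ 34.
  x = λ² - 36 - 56 = 1156 - 92 ≡ 2; y = λ·(36 - 2) - 53 ≡ 41. → (2, 41)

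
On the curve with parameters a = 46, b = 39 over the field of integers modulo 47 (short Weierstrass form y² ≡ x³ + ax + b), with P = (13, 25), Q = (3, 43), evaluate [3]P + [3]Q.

(18, 5)

First 3P:
Repeated addition: build up to 3P.
2P: tangent at (13, 25): λ = (3·13² + 46)/(2·25) ≡ 36/3. 3⁻¹ ≡ 16 (mod 47), so λ ≡ 36·16 ≡ 12.
  x = λ² - 13 - 13 = 144 - 26 ≡ 24; y = λ·(13 - 24) - 25 ≡ 31. → (24, 31)
3P: (24, 31) + (13, 25). λ = (25 - 31)/(13 - 24) ≡ 41/36 mod 47. 36⁻¹ ≡ 17 (mod 47), so λ ≡ 39.
  x = λ² - 24 - 13 = 1521 - 37 ≡ 27; y = λ·(24 - 27) - 31 ≡ 40. → (27, 40)
3P = (27, 40).
Next 3Q:
Repeated addition: build up to 3Q.
2Q: tangent at (3, 43): λ = (3·3² + 46)/(2·43) ≡ 26/39. 39⁻¹ ≡ 41 (mod 47), so λ ≡ 26·41 ≡ 32.
  x = λ² - 3 - 3 = 1024 - 6 ≡ 31; y = λ·(3 - 31) - 43 ≡ 1. → (31, 1)
3Q: (31, 1) + (3, 43). λ = (43 - 1)/(3 - 31) ≡ 42/19 mod 47. 19⁻¹ ≡ 5 (mod 47), so λ ≡ 22.
  x = λ² - 31 - 3 = 484 - 34 ≡ 27; y = λ·(31 - 27) - 1 ≡ 40. → (27, 40)
3Q = (27, 40).
Finally 3P + 3Q:
tangent at (27, 40): λ = (3·27² + 46)/(2·40) ≡ 24/33. 33⁻¹ ≡ 10 (mod 47), so λ ≡ 24·10 ≡ 5.
  x = λ² - 27 - 27 = 25 - 54 ≡ 18; y = λ·(27 - 18) - 40 ≡ 5. → (18, 5)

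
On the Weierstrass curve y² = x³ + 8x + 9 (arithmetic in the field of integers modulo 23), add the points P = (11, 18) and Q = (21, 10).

(22, 0)

(11, 18) + (21, 10). λ = (10 - 18)/(21 - 11) ≡ 15/10 mod 23. 10⁻¹ ≡ 7 (mod 23), so λ ≡ 13.
  x = λ² - 11 - 21 = 169 - 32 ≡ 22; y = λ·(11 - 22) - 18 ≡ 0. → (22, 0)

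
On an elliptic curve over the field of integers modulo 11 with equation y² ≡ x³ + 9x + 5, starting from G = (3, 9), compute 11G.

(2, 3)

Double-and-add on 11 = (1011)₂. Start with G = (3, 9) for the leading 1-bit.
double: tangent at (3, 9): λ = (3·3² + 9)/(2·9) ≡ 3/7. 7⁻¹ ≡ 8 (mod 11), so λ ≡ 3·8 ≡ 2.
  x = λ² - 3 - 3 = 4 - 6 ≡ 9; y = λ·(3 - 9) - 9 ≡ 1. → (9, 1)
double: tangent at (9, 1): λ = (3·9² + 9)/(2·1) ≡ 10/2. 2⁻¹ ≡ 6 (mod 11), so λ ≡ 10·6 ≡ 5.
  x = λ² - 9 - 9 = 25 - 18 ≡ 7; y = λ·(9 - 7) - 1 ≡ 9. → (7, 9)
add G: (7, 9) + (3, 9). λ = (9 - 9)/(3 - 7) ≡ 0/7 mod 11. 7⁻¹ ≡ 8 (mod 11), so λ ≡ 0.
  x = λ² - 7 - 3 = 0 - 10 ≡ 1; y = λ·(7 - 1) - 9 ≡ 2. → (1, 2)
double: tangent at (1, 2): λ = (3·1² + 9)/(2·2) ≡ 1/4. 4⁻¹ ≡ 3 (mod 11), so λ ≡ 1·3 ≡ 3.
  x = λ² - 1 - 1 = 9 - 2 ≡ 7; y = λ·(1 - 7) - 2 ≡ 2. → (7, 2)
add G: (7, 2) + (3, 9). λ = (9 - 2)/(3 - 7) ≡ 7/7 mod 11. 7⁻¹ ≡ 8 (mod 11), so λ ≡ 1.
  x = λ² - 7 - 3 = 1 - 10 ≡ 2; y = λ·(7 - 2) - 2 ≡ 3. → (2, 3)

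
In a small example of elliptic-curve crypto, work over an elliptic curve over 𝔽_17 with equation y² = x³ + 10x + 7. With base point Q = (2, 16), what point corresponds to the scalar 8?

(10, 6)

Double-and-add on 8 = (1000)₂. Start with Q = (2, 16) for the leading 1-bit.
double: tangent at (2, 16): λ = (3·2² + 10)/(2·16) ≡ 5/15. 15⁻¹ ≡ 8 (mod 17) since 15·8 = 120 ≡ 1, so λ ≡ 5·8 ≡ 6.
  x = λ² - 2 - 2 = 36 - 4 ≡ 15; y = λ·(2 - 15) - 16 ≡ 8. → (15, 8)
double: tangent at (15, 8): λ = (3·15² + 10)/(2·8) ≡ 5/16. 16⁻¹ ≡ 16 (mod 17), so λ ≡ 5·16 ≡ 12.
  x = λ² - 15 - 15 = 144 - 30 ≡ 12; y = λ·(15 - 12) - 8 ≡ 11. → (12, 11)
double: tangent at (12, 11): λ = (3·12² + 10)/(2·11) ≡ 0/5. 5⁻¹ ≡ 7 (mod 17), so λ ≡ 0·7 ≡ 0.
  x = λ² - 12 - 12 = 0 - 24 ≡ 10; y = λ·(12 - 10) - 11 ≡ 6. → (10, 6)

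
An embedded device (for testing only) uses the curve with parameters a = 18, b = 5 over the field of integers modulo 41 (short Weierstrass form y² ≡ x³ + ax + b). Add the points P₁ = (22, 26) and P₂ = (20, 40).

(22, 26) + (20, 40). λ = (40 - 26)/(20 - 22) ≡ 14/39 mod 41. 39⁻¹ ≡ 20 (mod 41), so λ ≡ 34.
  x = λ² - 22 - 20 = 1156 - 42 ≡ 7; y = λ·(22 - 7) - 26 ≡ 33. → (7, 33)

(7, 33)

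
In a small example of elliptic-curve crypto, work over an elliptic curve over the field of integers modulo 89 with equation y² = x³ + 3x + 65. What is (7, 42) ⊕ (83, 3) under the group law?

(7, 42) + (83, 3). λ = (3 - 42)/(83 - 7) ≡ 50/76 mod 89. 76⁻¹ ≡ 41 (mod 89) since 76·41 = 3116 ≡ 1, so λ ≡ 3.
  x = λ² - 7 - 83 = 9 - 90 ≡ 8; y = λ·(7 - 8) - 42 ≡ 44. → (8, 44)

(8, 44)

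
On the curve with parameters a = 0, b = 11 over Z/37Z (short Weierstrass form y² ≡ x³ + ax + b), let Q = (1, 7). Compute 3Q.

Repeated addition: build up to 3Q.
2Q: tangent at (1, 7): λ = (3·1² + 0)/(2·7) ≡ 3/14. 14⁻¹ ≡ 8 (mod 37) since 14·8 = 112 ≡ 1, so λ ≡ 3·8 ≡ 24.
  x = λ² - 1 - 1 = 576 - 2 ≡ 19; y = λ·(1 - 19) - 7 ≡ 5. → (19, 5)
3Q: (19, 5) + (1, 7). λ = (7 - 5)/(1 - 19) ≡ 2/19 mod 37. 19⁻¹ ≡ 2 (mod 37), so λ ≡ 4.
  x = λ² - 19 - 1 = 16 - 20 ≡ 33; y = λ·(19 - 33) - 5 ≡ 13. → (33, 13)

(33, 13)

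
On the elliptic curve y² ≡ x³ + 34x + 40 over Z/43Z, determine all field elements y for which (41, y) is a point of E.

none

x³ + 34x + 40 = 70355 ≡ 7 (mod 43).
7 is a non-residue mod 43; no y exists.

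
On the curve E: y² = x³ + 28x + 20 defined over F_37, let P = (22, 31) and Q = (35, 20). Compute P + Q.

(22, 31) + (35, 20). λ = (20 - 31)/(35 - 22) ≡ 26/13 mod 37. 13⁻¹ ≡ 20 (mod 37), so λ ≡ 2.
  x = λ² - 22 - 35 = 4 - 57 ≡ 21; y = λ·(22 - 21) - 31 ≡ 8. → (21, 8)

(21, 8)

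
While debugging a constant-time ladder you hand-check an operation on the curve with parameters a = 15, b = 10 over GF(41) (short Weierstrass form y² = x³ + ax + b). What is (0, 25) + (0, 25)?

(21, 22)

tangent at (0, 25): λ = (3·0² + 15)/(2·25) ≡ 15/9. 9⁻¹ ≡ 32 (mod 41), so λ ≡ 15·32 ≡ 29.
  x = λ² - 0 - 0 = 841 - 0 ≡ 21; y = λ·(0 - 21) - 25 ≡ 22. → (21, 22)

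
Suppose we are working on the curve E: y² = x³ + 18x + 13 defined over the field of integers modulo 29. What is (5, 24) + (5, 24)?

(24, 28)

tangent at (5, 24): λ = (3·5² + 18)/(2·24) ≡ 6/19. 19⁻¹ ≡ 26 (mod 29) since 19·26 = 494 ≡ 1, so λ ≡ 6·26 ≡ 11.
  x = λ² - 5 - 5 = 121 - 10 ≡ 24; y = λ·(5 - 24) - 24 ≡ 28. → (24, 28)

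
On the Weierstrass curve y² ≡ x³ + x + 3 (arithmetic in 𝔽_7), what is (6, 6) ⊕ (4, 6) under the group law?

(4, 1)

(6, 6) + (4, 6). λ = (6 - 6)/(4 - 6) ≡ 0/5 mod 7. 5⁻¹ ≡ 3 (mod 7) since 5·3 = 15 ≡ 1, so λ ≡ 0.
  x = λ² - 6 - 4 = 0 - 10 ≡ 4; y = λ·(6 - 4) - 6 ≡ 1. → (4, 1)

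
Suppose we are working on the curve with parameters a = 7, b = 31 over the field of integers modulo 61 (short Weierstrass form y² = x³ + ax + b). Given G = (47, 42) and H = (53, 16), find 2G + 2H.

First 2G:
Repeated addition: build up to 2G.
2G: tangent at (47, 42): λ = (3·47² + 7)/(2·42) ≡ 46/23. 23⁻¹ ≡ 8 (mod 61) since 23·8 = 184 ≡ 1, so λ ≡ 46·8 ≡ 2.
  x = λ² - 47 - 47 = 4 - 94 ≡ 32; y = λ·(47 - 32) - 42 ≡ 49. → (32, 49)
2G = (32, 49).
Next 2H:
Repeated addition: build up to 2H.
2H: tangent at (53, 16): λ = (3·53² + 7)/(2·16) ≡ 16/32. 32⁻¹ ≡ 21 (mod 61) since 32·21 = 672 ≡ 1, so λ ≡ 16·21 ≡ 31.
  x = λ² - 53 - 53 = 961 - 106 ≡ 1; y = λ·(53 - 1) - 16 ≡ 10. → (1, 10)
2H = (1, 10).
Finally 2G + 2H:
(32, 49) + (1, 10). λ = (10 - 49)/(1 - 32) ≡ 22/30 mod 61. 30⁻¹ ≡ 59 (mod 61) since 30·59 = 1770 ≡ 1, so λ ≡ 17.
  x = λ² - 32 - 1 = 289 - 33 ≡ 12; y = λ·(32 - 12) - 49 ≡ 47. → (12, 47)

(12, 47)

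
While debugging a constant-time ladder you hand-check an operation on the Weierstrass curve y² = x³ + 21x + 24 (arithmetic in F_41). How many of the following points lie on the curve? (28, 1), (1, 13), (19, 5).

2

(28, 1): 1² ≡ 1, rhs ≡ 14 → off.
(1, 13): 13² ≡ 5, rhs ≡ 5 → on.
(19, 5): 5² ≡ 25, rhs ≡ 25 → on.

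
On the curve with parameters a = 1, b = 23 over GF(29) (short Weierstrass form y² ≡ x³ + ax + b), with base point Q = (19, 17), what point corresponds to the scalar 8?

(9, 6)

Double-and-add on 8 = (1000)₂. Start with Q = (19, 17) for the leading 1-bit.
double: tangent at (19, 17): λ = (3·19² + 1)/(2·17) ≡ 11/5. 5⁻¹ ≡ 6 (mod 29), so λ ≡ 11·6 ≡ 8.
  x = λ² - 19 - 19 = 64 - 38 ≡ 26; y = λ·(19 - 26) - 17 ≡ 14. → (26, 14)
double: tangent at (26, 14): λ = (3·26² + 1)/(2·14) ≡ 28/28. 28⁻¹ ≡ 28 (mod 29), so λ ≡ 28·28 ≡ 1.
  x = λ² - 26 - 26 = 1 - 52 ≡ 7; y = λ·(26 - 7) - 14 ≡ 5. → (7, 5)
double: tangent at (7, 5): λ = (3·7² + 1)/(2·5) ≡ 3/10. 10⁻¹ ≡ 3 (mod 29), so λ ≡ 3·3 ≡ 9.
  x = λ² - 7 - 7 = 81 - 14 ≡ 9; y = λ·(7 - 9) - 5 ≡ 6. → (9, 6)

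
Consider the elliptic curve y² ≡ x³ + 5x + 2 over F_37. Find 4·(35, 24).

Write G = (35, 24).
Double-and-add on 4 = (100)₂. Start with G = (35, 24) for the leading 1-bit.
double: tangent at (35, 24): λ = (3·35² + 5)/(2·24) ≡ 17/11. 11⁻¹ ≡ 27 (mod 37), so λ ≡ 17·27 ≡ 15.
  x = λ² - 35 - 35 = 225 - 70 ≡ 7; y = λ·(35 - 7) - 24 ≡ 26. → (7, 26)
double: tangent at (7, 26): λ = (3·7² + 5)/(2·26) ≡ 4/15. 15⁻¹ ≡ 5 (mod 37), so λ ≡ 4·5 ≡ 20.
  x = λ² - 7 - 7 = 400 - 14 ≡ 16; y = λ·(7 - 16) - 26 ≡ 16. → (16, 16)

(16, 16)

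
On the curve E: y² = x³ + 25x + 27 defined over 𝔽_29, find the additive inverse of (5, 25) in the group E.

(5, 4)

-(5, 25) = (5, -25 mod 29) = (5, 4).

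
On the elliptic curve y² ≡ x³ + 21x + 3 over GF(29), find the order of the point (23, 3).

6

2P: tangent at (23, 3): λ = (3·23² + 21)/(2·3) ≡ 13/6. 6⁻¹ ≡ 5 (mod 29) since 6·5 = 30 ≡ 1, so λ ≡ 13·5 ≡ 7.
  x = λ² - 23 - 23 = 49 - 46 ≡ 3; y = λ·(23 - 3) - 3 ≡ 21. → (3, 21)
3P: (3, 21) + (23, 3). λ = (3 - 21)/(23 - 3) ≡ 11/20 mod 29. 20⁻¹ ≡ 16 (mod 29), so λ ≡ 2.
  x = λ² - 3 - 23 = 4 - 26 ≡ 7; y = λ·(3 - 7) - 21 ≡ 0. → (7, 0)
4P: (7, 0) + (23, 3). λ = (3 - 0)/(23 - 7) ≡ 3/16 mod 29. 16⁻¹ ≡ 20 (mod 29) since 16·20 = 320 ≡ 1, so λ ≡ 2.
  x = λ² - 7 - 23 = 4 - 30 ≡ 3; y = λ·(7 - 3) - 0 ≡ 8. → (3, 8)
5P: (3, 8) + (23, 3). λ = (3 - 8)/(23 - 3) ≡ 24/20 mod 29. 20⁻¹ ≡ 16 (mod 29) since 20·16 = 320 ≡ 1, so λ ≡ 7.
  x = λ² - 3 - 23 = 49 - 26 ≡ 23; y = λ·(3 - 23) - 8 ≡ 26. → (23, 26)
6P: (23, 26) + (23, 3): same x and y₁ ≡ -y₂, so the sum is 𝒪.
6P = 𝒪, so the order is 6.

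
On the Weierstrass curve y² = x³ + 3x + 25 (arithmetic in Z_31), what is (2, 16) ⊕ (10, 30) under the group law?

(2, 16) + (10, 30). λ = (30 - 16)/(10 - 2) ≡ 14/8 mod 31. 8⁻¹ ≡ 4 (mod 31) since 8·4 = 32 ≡ 1, so λ ≡ 25.
  x = λ² - 2 - 10 = 625 - 12 ≡ 24; y = λ·(2 - 24) - 16 ≡ 23. → (24, 23)

(24, 23)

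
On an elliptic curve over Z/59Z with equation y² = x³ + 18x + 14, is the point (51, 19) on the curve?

yes

y² = 19² ≡ 7; x³ + 18x + 14 = 133583 ≡ 7 (mod 59). 7 = 7.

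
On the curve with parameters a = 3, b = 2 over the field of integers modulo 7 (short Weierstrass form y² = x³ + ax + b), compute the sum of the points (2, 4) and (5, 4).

(0, 3)

(2, 4) + (5, 4). λ = (4 - 4)/(5 - 2) ≡ 0/3 mod 7. 3⁻¹ ≡ 5 (mod 7) since 3·5 = 15 ≡ 1, so λ ≡ 0.
  x = λ² - 2 - 5 = 0 - 7 ≡ 0; y = λ·(2 - 0) - 4 ≡ 3. → (0, 3)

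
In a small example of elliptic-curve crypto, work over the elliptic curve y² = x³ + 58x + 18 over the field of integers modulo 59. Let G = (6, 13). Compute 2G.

(34, 17)

tangent at (6, 13): λ = (3·6² + 58)/(2·13) ≡ 48/26. 26⁻¹ ≡ 25 (mod 59) since 26·25 = 650 ≡ 1, so λ ≡ 48·25 ≡ 20.
  x = λ² - 6 - 6 = 400 - 12 ≡ 34; y = λ·(6 - 34) - 13 ≡ 17. → (34, 17)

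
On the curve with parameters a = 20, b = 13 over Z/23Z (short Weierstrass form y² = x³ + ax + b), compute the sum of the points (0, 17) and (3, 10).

(5, 10)

(0, 17) + (3, 10). λ = (10 - 17)/(3 - 0) ≡ 16/3 mod 23. 3⁻¹ ≡ 8 (mod 23), so λ ≡ 13.
  x = λ² - 0 - 3 = 169 - 3 ≡ 5; y = λ·(0 - 5) - 17 ≡ 10. → (5, 10)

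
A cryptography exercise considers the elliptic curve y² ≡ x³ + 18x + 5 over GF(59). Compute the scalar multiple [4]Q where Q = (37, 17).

O

Repeated addition: build up to 4Q.
2Q: tangent at (37, 17): λ = (3·37² + 18)/(2·17) ≡ 54/34. 34⁻¹ ≡ 33 (mod 59), so λ ≡ 54·33 ≡ 12.
  x = λ² - 37 - 37 = 144 - 74 ≡ 11; y = λ·(37 - 11) - 17 ≡ 0. → (11, 0)
3Q: (11, 0) + (37, 17). λ = (17 - 0)/(37 - 11) ≡ 17/26 mod 59. 26⁻¹ ≡ 25 (mod 59) since 26·25 = 650 ≡ 1, so λ ≡ 12.
  x = λ² - 11 - 37 = 144 - 48 ≡ 37; y = λ·(11 - 37) - 0 ≡ 42. → (37, 42)
4Q: (37, 42) + (37, 17): same x and y₁ ≡ -y₂, so the sum is O.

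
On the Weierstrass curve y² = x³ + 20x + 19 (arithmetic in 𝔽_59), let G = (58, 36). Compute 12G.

Repeated addition: build up to 12G.
2G: tangent at (58, 36): λ = (3·58² + 20)/(2·36) ≡ 23/13. 13⁻¹ ≡ 50 (mod 59), so λ ≡ 23·50 ≡ 29.
  x = λ² - 58 - 58 = 841 - 116 ≡ 17; y = λ·(58 - 17) - 36 ≡ 32. → (17, 32)
3G: (17, 32) + (58, 36). λ = (36 - 32)/(58 - 17) ≡ 4/41 mod 59. 41⁻¹ ≡ 36 (mod 59), so λ ≡ 26.
  x = λ² - 17 - 58 = 676 - 75 ≡ 11; y = λ·(17 - 11) - 32 ≡ 6. → (11, 6)
4G: (11, 6) + (58, 36). λ = (36 - 6)/(58 - 11) ≡ 30/47 mod 59. 47⁻¹ ≡ 54 (mod 59), so λ ≡ 27.
  x = λ² - 11 - 58 = 729 - 69 ≡ 11; y = λ·(11 - 11) - 6 ≡ 53. → (11, 53)
5G: (11, 53) + (58, 36). λ = (36 - 53)/(58 - 11) ≡ 42/47 mod 59. 47⁻¹ ≡ 54 (mod 59), so λ ≡ 26.
  x = λ² - 11 - 58 = 676 - 69 ≡ 17; y = λ·(11 - 17) - 53 ≡ 27. → (17, 27)
6G: (17, 27) + (58, 36). λ = (36 - 27)/(58 - 17) ≡ 9/41 mod 59. 41⁻¹ ≡ 36 (mod 59), so λ ≡ 29.
  x = λ² - 17 - 58 = 841 - 75 ≡ 58; y = λ·(17 - 58) - 27 ≡ 23. → (58, 23)
7G: (58, 23) + (58, 36): same x and y₁ ≡ -y₂, so the sum is O.
8G: O + (58, 36) = (58, 36) (identity).
9G: tangent at (58, 36): λ = (3·58² + 20)/(2·36) ≡ 23/13. 13⁻¹ ≡ 50 (mod 59) since 13·50 = 650 ≡ 1, so λ ≡ 23·50 ≡ 29.
  x = λ² - 58 - 58 = 841 - 116 ≡ 17; y = λ·(58 - 17) - 36 ≡ 32. → (17, 32)
10G: (17, 32) + (58, 36). λ = (36 - 32)/(58 - 17) ≡ 4/41 mod 59. 41⁻¹ ≡ 36 (mod 59) since 41·36 = 1476 ≡ 1, so λ ≡ 26.
  x = λ² - 17 - 58 = 676 - 75 ≡ 11; y = λ·(17 - 11) - 32 ≡ 6. → (11, 6)
11G: (11, 6) + (58, 36). λ = (36 - 6)/(58 - 11) ≡ 30/47 mod 59. 47⁻¹ ≡ 54 (mod 59) since 47·54 = 2538 ≡ 1, so λ ≡ 27.
  x = λ² - 11 - 58 = 729 - 69 ≡ 11; y = λ·(11 - 11) - 6 ≡ 53. → (11, 53)
12G: (11, 53) + (58, 36). λ = (36 - 53)/(58 - 11) ≡ 42/47 mod 59. 47⁻¹ ≡ 54 (mod 59) since 47·54 = 2538 ≡ 1, so λ ≡ 26.
  x = λ² - 11 - 58 = 676 - 69 ≡ 17; y = λ·(11 - 17) - 53 ≡ 27. → (17, 27)

(17, 27)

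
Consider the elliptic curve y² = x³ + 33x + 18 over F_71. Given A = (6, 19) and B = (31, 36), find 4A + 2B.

First 4A:
Repeated addition: build up to 4A.
2A: tangent at (6, 19): λ = (3·6² + 33)/(2·19) ≡ 70/38. 38⁻¹ ≡ 43 (mod 71) since 38·43 = 1634 ≡ 1, so λ ≡ 70·43 ≡ 28.
  x = λ² - 6 - 6 = 784 - 12 ≡ 62; y = λ·(6 - 62) - 19 ≡ 46. → (62, 46)
3A: (62, 46) + (6, 19). λ = (19 - 46)/(6 - 62) ≡ 44/15 mod 71. 15⁻¹ ≡ 19 (mod 71) since 15·19 = 285 ≡ 1, so λ ≡ 55.
  x = λ² - 62 - 6 = 3025 - 68 ≡ 46; y = λ·(62 - 46) - 46 ≡ 53. → (46, 53)
4A: (46, 53) + (6, 19). λ = (19 - 53)/(6 - 46) ≡ 37/31 mod 71. 31⁻¹ ≡ 55 (mod 71), so λ ≡ 47.
  x = λ² - 46 - 6 = 2209 - 52 ≡ 27; y = λ·(46 - 27) - 53 ≡ 59. → (27, 59)
4A = (27, 59).
Next 2B:
Repeated addition: build up to 2B.
2B: tangent at (31, 36): λ = (3·31² + 33)/(2·36) ≡ 5/1. 1⁻¹ ≡ 1 (mod 71) since 1·1 = 1 ≡ 1, so λ ≡ 5·1 ≡ 5.
  x = λ² - 31 - 31 = 25 - 62 ≡ 34; y = λ·(31 - 34) - 36 ≡ 20. → (34, 20)
2B = (34, 20).
Finally 4A + 2B:
(27, 59) + (34, 20). λ = (20 - 59)/(34 - 27) ≡ 32/7 mod 71. 7⁻¹ ≡ 61 (mod 71), so λ ≡ 35.
  x = λ² - 27 - 34 = 1225 - 61 ≡ 28; y = λ·(27 - 28) - 59 ≡ 48. → (28, 48)

(28, 48)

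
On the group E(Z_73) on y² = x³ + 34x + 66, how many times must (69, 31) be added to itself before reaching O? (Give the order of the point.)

3

2P: tangent at (69, 31): λ = (3·69² + 34)/(2·31) ≡ 9/62. 62⁻¹ ≡ 53 (mod 73), so λ ≡ 9·53 ≡ 39.
  x = λ² - 69 - 69 = 1521 - 138 ≡ 69; y = λ·(69 - 69) - 31 ≡ 42. → (69, 42)
3P: (69, 42) + (69, 31): same x and y₁ ≡ -y₂, so the sum is O.
3P = O, so the order is 3.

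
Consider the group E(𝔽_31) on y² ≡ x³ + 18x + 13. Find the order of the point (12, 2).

7

2P: tangent at (12, 2): λ = (3·12² + 18)/(2·2) ≡ 16/4. 4⁻¹ ≡ 8 (mod 31) since 4·8 = 32 ≡ 1, so λ ≡ 16·8 ≡ 4.
  x = λ² - 12 - 12 = 16 - 24 ≡ 23; y = λ·(12 - 23) - 2 ≡ 16. → (23, 16)
3P: (23, 16) + (12, 2). λ = (2 - 16)/(12 - 23) ≡ 17/20 mod 31. 20⁻¹ ≡ 14 (mod 31) since 20·14 = 280 ≡ 1, so λ ≡ 21.
  x = λ² - 23 - 12 = 441 - 35 ≡ 3; y = λ·(23 - 3) - 16 ≡ 1. → (3, 1)
4P: (3, 1) + (12, 2). λ = (2 - 1)/(12 - 3) ≡ 1/9 mod 31. 9⁻¹ ≡ 7 (mod 31) since 9·7 = 63 ≡ 1, so λ ≡ 7.
  x = λ² - 3 - 12 = 49 - 15 ≡ 3; y = λ·(3 - 3) - 1 ≡ 30. → (3, 30)
5P: (3, 30) + (12, 2). λ = (2 - 30)/(12 - 3) ≡ 3/9 mod 31. 9⁻¹ ≡ 7 (mod 31), so λ ≡ 21.
  x = λ² - 3 - 12 = 441 - 15 ≡ 23; y = λ·(3 - 23) - 30 ≡ 15. → (23, 15)
6P: (23, 15) + (12, 2). λ = (2 - 15)/(12 - 23) ≡ 18/20 mod 31. 20⁻¹ ≡ 14 (mod 31) since 20·14 = 280 ≡ 1, so λ ≡ 4.
  x = λ² - 23 - 12 = 16 - 35 ≡ 12; y = λ·(23 - 12) - 15 ≡ 29. → (12, 29)
7P: (12, 29) + (12, 2): same x and y₁ ≡ -y₂, so the sum is O.
7P = O, so the order is 7.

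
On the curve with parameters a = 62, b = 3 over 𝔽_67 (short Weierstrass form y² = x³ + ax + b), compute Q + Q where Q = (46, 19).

tangent at (46, 19): λ = (3·46² + 62)/(2·19) ≡ 45/38. 38⁻¹ ≡ 30 (mod 67) since 38·30 = 1140 ≡ 1, so λ ≡ 45·30 ≡ 10.
  x = λ² - 46 - 46 = 100 - 92 ≡ 8; y = λ·(46 - 8) - 19 ≡ 26. → (8, 26)

(8, 26)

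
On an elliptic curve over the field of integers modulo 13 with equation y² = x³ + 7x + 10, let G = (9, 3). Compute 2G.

tangent at (9, 3): λ = (3·9² + 7)/(2·3) ≡ 3/6. 6⁻¹ ≡ 11 (mod 13) since 6·11 = 66 ≡ 1, so λ ≡ 3·11 ≡ 7.
  x = λ² - 9 - 9 = 49 - 18 ≡ 5; y = λ·(9 - 5) - 3 ≡ 12. → (5, 12)

(5, 12)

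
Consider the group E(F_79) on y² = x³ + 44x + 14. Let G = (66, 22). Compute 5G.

(18, 70)

Double-and-add on 5 = (101)₂. Start with G = (66, 22) for the leading 1-bit.
double: tangent at (66, 22): λ = (3·66² + 44)/(2·22) ≡ 77/44. 44⁻¹ ≡ 9 (mod 79), so λ ≡ 77·9 ≡ 61.
  x = λ² - 66 - 66 = 3721 - 132 ≡ 34; y = λ·(66 - 34) - 22 ≡ 34. → (34, 34)
double: tangent at (34, 34): λ = (3·34² + 44)/(2·34) ≡ 36/68. 68⁻¹ ≡ 43 (mod 79) since 68·43 = 2924 ≡ 1, so λ ≡ 36·43 ≡ 47.
  x = λ² - 34 - 34 = 2209 - 68 ≡ 8; y = λ·(34 - 8) - 34 ≡ 3. → (8, 3)
add G: (8, 3) + (66, 22). λ = (22 - 3)/(66 - 8) ≡ 19/58 mod 79. 58⁻¹ ≡ 15 (mod 79), so λ ≡ 48.
  x = λ² - 8 - 66 = 2304 - 74 ≡ 18; y = λ·(8 - 18) - 3 ≡ 70. → (18, 70)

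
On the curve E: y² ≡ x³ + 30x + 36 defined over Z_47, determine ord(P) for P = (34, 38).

4

2P: tangent at (34, 38): λ = (3·34² + 30)/(2·38) ≡ 20/29. 29⁻¹ ≡ 13 (mod 47) since 29·13 = 377 ≡ 1, so λ ≡ 20·13 ≡ 25.
  x = λ² - 34 - 34 = 625 - 68 ≡ 40; y = λ·(34 - 40) - 38 ≡ 0. → (40, 0)
3P: (40, 0) + (34, 38). λ = (38 - 0)/(34 - 40) ≡ 38/41 mod 47. 41⁻¹ ≡ 39 (mod 47), so λ ≡ 25.
  x = λ² - 40 - 34 = 625 - 74 ≡ 34; y = λ·(40 - 34) - 0 ≡ 9. → (34, 9)
4P: (34, 9) + (34, 38): same x and y₁ ≡ -y₂, so the sum is ∞.
4P = ∞, so the order is 4.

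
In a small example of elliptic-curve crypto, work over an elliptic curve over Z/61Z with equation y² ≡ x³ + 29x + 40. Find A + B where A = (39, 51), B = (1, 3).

(39, 51) + (1, 3). λ = (3 - 51)/(1 - 39) ≡ 13/23 mod 61. 23⁻¹ ≡ 8 (mod 61) since 23·8 = 184 ≡ 1, so λ ≡ 43.
  x = λ² - 39 - 1 = 1849 - 40 ≡ 40; y = λ·(39 - 40) - 51 ≡ 28. → (40, 28)

(40, 28)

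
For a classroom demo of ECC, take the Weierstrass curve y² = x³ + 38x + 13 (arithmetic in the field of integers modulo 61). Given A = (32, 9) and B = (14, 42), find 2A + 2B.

(7, 45)

First 2A:
Repeated addition: build up to 2A.
2A: tangent at (32, 9): λ = (3·32² + 38)/(2·9) ≡ 60/18. 18⁻¹ ≡ 17 (mod 61), so λ ≡ 60·17 ≡ 44.
  x = λ² - 32 - 32 = 1936 - 64 ≡ 42; y = λ·(32 - 42) - 9 ≡ 39. → (42, 39)
2A = (42, 39).
Next 2B:
Repeated addition: build up to 2B.
2B: tangent at (14, 42): λ = (3·14² + 38)/(2·42) ≡ 16/23. 23⁻¹ ≡ 8 (mod 61) since 23·8 = 184 ≡ 1, so λ ≡ 16·8 ≡ 6.
  x = λ² - 14 - 14 = 36 - 28 ≡ 8; y = λ·(14 - 8) - 42 ≡ 55. → (8, 55)
2B = (8, 55).
Finally 2A + 2B:
(42, 39) + (8, 55). λ = (55 - 39)/(8 - 42) ≡ 16/27 mod 61. 27⁻¹ ≡ 52 (mod 61) since 27·52 = 1404 ≡ 1, so λ ≡ 39.
  x = λ² - 42 - 8 = 1521 - 50 ≡ 7; y = λ·(42 - 7) - 39 ≡ 45. → (7, 45)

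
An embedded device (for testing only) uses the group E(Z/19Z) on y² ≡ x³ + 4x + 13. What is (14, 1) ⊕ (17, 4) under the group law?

(8, 5)

(14, 1) + (17, 4). λ = (4 - 1)/(17 - 14) ≡ 3/3 mod 19. 3⁻¹ ≡ 13 (mod 19), so λ ≡ 1.
  x = λ² - 14 - 17 = 1 - 31 ≡ 8; y = λ·(14 - 8) - 1 ≡ 5. → (8, 5)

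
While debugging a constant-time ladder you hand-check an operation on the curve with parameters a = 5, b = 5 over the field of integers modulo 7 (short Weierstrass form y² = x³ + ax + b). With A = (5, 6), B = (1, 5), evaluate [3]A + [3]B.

First 3A:
Repeated addition: build up to 3A.
2A: tangent at (5, 6): λ = (3·5² + 5)/(2·6) ≡ 3/5. 5⁻¹ ≡ 3 (mod 7), so λ ≡ 3·3 ≡ 2.
  x = λ² - 5 - 5 = 4 - 10 ≡ 1; y = λ·(5 - 1) - 6 ≡ 2. → (1, 2)
3A: (1, 2) + (5, 6). λ = (6 - 2)/(5 - 1) ≡ 4/4 mod 7. 4⁻¹ ≡ 2 (mod 7), so λ ≡ 1.
  x = λ² - 1 - 5 = 1 - 6 ≡ 2; y = λ·(1 - 2) - 2 ≡ 4. → (2, 4)
3A = (2, 4).
Next 3B:
Repeated addition: build up to 3B.
2B: tangent at (1, 5): λ = (3·1² + 5)/(2·5) ≡ 1/3. 3⁻¹ ≡ 5 (mod 7), so λ ≡ 1·5 ≡ 5.
  x = λ² - 1 - 1 = 25 - 2 ≡ 2; y = λ·(1 - 2) - 5 ≡ 4. → (2, 4)
3B: (2, 4) + (1, 5). λ = (5 - 4)/(1 - 2) ≡ 1/6 mod 7. 6⁻¹ ≡ 6 (mod 7), so λ ≡ 6.
  x = λ² - 2 - 1 = 36 - 3 ≡ 5; y = λ·(2 - 5) - 4 ≡ 6. → (5, 6)
3B = (5, 6).
Finally 3A + 3B:
(2, 4) + (5, 6). λ = (6 - 4)/(5 - 2) ≡ 2/3 mod 7. 3⁻¹ ≡ 5 (mod 7) since 3·5 = 15 ≡ 1, so λ ≡ 3.
  x = λ² - 2 - 5 = 9 - 7 ≡ 2; y = λ·(2 - 2) - 4 ≡ 3. → (2, 3)

(2, 3)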